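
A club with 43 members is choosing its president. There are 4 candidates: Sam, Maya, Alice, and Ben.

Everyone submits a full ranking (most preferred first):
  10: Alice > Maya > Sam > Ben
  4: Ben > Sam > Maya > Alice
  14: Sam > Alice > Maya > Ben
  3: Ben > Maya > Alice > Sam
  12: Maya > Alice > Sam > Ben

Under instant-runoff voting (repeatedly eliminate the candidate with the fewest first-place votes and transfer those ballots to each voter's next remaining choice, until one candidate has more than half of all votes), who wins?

Round 1: Sam 14, Maya 12, Alice 10, Ben 7. Ben eliminated.
Round 2: Sam 18, Maya 15, Alice 10. Alice eliminated.
Round 3: Sam 18, Maya 25. Maya has a majority (≥22).

Maya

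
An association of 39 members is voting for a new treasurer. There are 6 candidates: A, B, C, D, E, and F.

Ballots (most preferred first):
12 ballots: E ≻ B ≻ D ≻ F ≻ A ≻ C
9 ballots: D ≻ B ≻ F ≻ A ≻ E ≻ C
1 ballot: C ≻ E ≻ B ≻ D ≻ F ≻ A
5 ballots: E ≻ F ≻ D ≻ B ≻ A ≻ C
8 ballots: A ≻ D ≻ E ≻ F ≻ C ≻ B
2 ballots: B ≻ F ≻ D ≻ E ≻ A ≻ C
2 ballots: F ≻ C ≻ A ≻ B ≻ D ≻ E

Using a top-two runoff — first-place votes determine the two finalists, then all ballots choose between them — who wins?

Round 1 first-place votes: A 8, B 2, C 1, D 9, E 17, F 2. E and D advance.
Runoff: E is ranked above D on 18 ballots, D above E on 21.

D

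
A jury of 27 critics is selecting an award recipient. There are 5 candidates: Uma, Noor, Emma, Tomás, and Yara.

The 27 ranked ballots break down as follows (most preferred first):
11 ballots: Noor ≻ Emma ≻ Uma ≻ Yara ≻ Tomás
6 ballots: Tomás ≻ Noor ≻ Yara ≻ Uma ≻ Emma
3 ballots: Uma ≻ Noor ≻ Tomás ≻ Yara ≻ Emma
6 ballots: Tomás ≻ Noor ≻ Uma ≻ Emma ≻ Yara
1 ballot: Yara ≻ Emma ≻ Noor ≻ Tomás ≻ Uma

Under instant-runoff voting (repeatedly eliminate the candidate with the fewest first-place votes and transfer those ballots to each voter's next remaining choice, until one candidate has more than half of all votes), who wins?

Noor

Round 1: Uma 3, Noor 11, Emma 0, Tomás 12, Yara 1. Emma eliminated.
Round 2: Uma 3, Noor 11, Tomás 12, Yara 1. Yara eliminated.
Round 3: Uma 3, Noor 12, Tomás 12. Uma eliminated.
Round 4: Noor 15, Tomás 12. Noor has a majority (≥14).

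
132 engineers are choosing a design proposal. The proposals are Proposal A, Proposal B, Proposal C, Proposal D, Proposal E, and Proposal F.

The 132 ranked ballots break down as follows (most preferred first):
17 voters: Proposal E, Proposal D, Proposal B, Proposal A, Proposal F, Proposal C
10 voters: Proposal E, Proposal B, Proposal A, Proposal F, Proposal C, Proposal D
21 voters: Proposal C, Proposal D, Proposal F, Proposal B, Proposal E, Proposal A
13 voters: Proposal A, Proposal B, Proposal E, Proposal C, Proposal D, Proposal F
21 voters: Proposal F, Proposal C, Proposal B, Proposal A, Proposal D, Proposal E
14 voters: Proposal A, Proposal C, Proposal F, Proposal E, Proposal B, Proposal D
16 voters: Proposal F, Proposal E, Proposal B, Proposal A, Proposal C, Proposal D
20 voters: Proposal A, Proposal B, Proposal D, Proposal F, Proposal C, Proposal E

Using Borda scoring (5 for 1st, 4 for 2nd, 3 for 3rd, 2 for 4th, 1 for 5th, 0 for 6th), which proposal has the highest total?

Proposal A: 17×2 + 10×3 + 21×0 + 13×5 + 21×2 + 14×5 + 16×2 + 20×5 = 373
Proposal B: 17×3 + 10×4 + 21×2 + 13×4 + 21×3 + 14×1 + 16×3 + 20×4 = 390
Proposal C: 17×0 + 10×1 + 21×5 + 13×2 + 21×4 + 14×4 + 16×1 + 20×1 = 317
Proposal D: 17×4 + 10×0 + 21×4 + 13×1 + 21×1 + 14×0 + 16×0 + 20×3 = 246
Proposal E: 17×5 + 10×5 + 21×1 + 13×3 + 21×0 + 14×2 + 16×4 + 20×0 = 287
Proposal F: 17×1 + 10×2 + 21×3 + 13×0 + 21×5 + 14×3 + 16×5 + 20×2 = 367

Proposal B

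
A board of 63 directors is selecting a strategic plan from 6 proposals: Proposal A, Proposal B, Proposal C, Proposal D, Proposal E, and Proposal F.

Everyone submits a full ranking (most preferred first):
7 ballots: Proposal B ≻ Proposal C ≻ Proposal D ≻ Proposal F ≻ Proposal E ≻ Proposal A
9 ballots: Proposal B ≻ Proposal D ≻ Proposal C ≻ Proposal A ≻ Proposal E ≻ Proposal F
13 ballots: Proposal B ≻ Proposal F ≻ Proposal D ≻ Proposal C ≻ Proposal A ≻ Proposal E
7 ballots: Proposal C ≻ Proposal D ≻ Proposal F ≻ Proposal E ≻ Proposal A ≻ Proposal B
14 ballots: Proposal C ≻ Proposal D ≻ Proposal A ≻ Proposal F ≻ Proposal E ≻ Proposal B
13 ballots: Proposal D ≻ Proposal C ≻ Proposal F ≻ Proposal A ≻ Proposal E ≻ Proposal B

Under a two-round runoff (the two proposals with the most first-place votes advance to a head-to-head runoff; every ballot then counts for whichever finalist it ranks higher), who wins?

Proposal C

Round 1 first-place votes: Proposal A 0, Proposal B 29, Proposal C 21, Proposal D 13, Proposal E 0, Proposal F 0. Proposal B and Proposal C advance.
Runoff: Proposal B is ranked above Proposal C on 29 ballots, Proposal C above Proposal B on 34.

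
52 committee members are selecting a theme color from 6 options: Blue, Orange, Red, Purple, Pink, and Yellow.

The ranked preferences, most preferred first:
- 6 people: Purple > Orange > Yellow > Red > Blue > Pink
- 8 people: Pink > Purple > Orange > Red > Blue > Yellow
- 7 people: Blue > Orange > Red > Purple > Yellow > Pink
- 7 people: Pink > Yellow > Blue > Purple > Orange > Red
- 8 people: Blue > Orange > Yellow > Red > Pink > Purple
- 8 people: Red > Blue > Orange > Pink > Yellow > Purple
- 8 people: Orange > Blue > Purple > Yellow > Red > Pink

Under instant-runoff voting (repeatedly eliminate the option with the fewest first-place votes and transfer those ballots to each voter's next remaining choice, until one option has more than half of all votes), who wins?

Round 1: Blue 15, Orange 8, Red 8, Purple 6, Pink 15, Yellow 0. Yellow eliminated.
Round 2: Blue 15, Orange 8, Red 8, Purple 6, Pink 15. Purple eliminated.
Round 3: Blue 15, Orange 14, Red 8, Pink 15. Red eliminated.
Round 4: Blue 23, Orange 14, Pink 15. Orange eliminated.
Round 5: Blue 37, Pink 15. Blue has a majority (≥27).

Blue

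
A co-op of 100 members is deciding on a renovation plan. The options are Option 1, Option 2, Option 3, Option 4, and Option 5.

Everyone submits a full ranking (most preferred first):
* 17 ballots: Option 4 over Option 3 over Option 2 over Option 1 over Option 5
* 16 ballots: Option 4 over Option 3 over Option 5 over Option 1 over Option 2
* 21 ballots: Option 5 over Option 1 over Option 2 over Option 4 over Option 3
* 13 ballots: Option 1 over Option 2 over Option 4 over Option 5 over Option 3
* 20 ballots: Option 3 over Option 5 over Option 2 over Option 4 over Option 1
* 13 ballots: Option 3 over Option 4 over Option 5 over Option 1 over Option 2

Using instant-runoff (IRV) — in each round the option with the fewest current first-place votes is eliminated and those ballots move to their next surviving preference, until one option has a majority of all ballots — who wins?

Option 4

Round 1: Option 1 13, Option 2 0, Option 3 33, Option 4 33, Option 5 21. Option 2 eliminated.
Round 2: Option 1 13, Option 3 33, Option 4 33, Option 5 21. Option 1 eliminated.
Round 3: Option 3 33, Option 4 46, Option 5 21. Option 5 eliminated.
Round 4: Option 3 33, Option 4 67. Option 4 has a majority (≥51).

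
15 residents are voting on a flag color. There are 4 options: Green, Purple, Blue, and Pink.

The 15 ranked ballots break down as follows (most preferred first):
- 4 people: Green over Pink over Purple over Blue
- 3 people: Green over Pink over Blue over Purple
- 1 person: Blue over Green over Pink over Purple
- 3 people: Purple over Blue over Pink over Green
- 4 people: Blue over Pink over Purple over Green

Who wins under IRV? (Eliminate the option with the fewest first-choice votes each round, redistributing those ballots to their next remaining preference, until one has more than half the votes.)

Blue

Round 1: Green 7, Purple 3, Blue 5, Pink 0. Pink eliminated.
Round 2: Green 7, Purple 3, Blue 5. Purple eliminated.
Round 3: Green 7, Blue 8. Blue has a majority (≥8).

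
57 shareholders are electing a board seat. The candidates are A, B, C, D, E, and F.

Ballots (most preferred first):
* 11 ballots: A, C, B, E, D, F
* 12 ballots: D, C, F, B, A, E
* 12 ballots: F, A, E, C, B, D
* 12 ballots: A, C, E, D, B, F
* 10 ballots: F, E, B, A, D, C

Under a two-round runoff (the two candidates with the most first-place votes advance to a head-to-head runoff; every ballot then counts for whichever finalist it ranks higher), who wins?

F

Round 1 first-place votes: A 23, B 0, C 0, D 12, E 0, F 22. A and F advance.
Runoff: A is ranked above F on 23 ballots, F above A on 34.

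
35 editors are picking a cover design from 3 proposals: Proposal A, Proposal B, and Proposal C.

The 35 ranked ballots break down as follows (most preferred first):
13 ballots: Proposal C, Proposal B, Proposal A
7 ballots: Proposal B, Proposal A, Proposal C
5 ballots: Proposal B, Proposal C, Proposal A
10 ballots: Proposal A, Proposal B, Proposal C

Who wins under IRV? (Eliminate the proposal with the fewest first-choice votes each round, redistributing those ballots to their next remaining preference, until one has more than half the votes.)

Round 1: Proposal A 10, Proposal B 12, Proposal C 13. Proposal A eliminated.
Round 2: Proposal B 22, Proposal C 13. Proposal B has a majority (≥18).

Proposal B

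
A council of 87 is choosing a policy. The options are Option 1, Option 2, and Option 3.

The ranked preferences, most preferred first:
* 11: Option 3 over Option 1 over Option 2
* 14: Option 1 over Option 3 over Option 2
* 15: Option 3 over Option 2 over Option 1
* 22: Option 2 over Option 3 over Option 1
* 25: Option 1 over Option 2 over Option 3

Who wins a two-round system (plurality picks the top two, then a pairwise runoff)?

Round 1 first-place votes: Option 1 39, Option 2 22, Option 3 26. Option 1 and Option 3 advance.
Runoff: Option 1 is ranked above Option 3 on 39 ballots, Option 3 above Option 1 on 48.

Option 3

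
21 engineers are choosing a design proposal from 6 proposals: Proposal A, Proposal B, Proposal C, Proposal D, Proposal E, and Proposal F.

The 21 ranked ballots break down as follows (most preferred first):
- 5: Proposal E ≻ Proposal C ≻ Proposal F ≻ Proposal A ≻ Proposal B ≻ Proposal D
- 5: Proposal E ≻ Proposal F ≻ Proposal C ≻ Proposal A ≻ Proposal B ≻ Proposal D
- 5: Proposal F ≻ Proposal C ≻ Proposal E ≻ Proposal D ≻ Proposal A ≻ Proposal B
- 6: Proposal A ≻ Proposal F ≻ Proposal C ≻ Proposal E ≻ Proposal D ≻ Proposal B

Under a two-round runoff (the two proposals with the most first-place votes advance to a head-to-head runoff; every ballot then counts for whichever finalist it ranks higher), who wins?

Proposal E

Round 1 first-place votes: Proposal A 6, Proposal B 0, Proposal C 0, Proposal D 0, Proposal E 10, Proposal F 5. Proposal E and Proposal A advance.
Runoff: Proposal E is ranked above Proposal A on 15 ballots, Proposal A above Proposal E on 6.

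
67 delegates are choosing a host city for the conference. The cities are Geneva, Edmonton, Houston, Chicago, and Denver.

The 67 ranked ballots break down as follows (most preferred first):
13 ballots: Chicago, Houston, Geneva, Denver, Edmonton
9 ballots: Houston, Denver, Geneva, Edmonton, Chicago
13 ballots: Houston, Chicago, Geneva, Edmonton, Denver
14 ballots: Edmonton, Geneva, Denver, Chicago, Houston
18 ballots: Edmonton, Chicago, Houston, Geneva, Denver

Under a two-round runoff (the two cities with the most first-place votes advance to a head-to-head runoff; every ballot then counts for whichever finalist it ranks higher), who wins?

Houston

Round 1 first-place votes: Geneva 0, Edmonton 32, Houston 22, Chicago 13, Denver 0. Edmonton and Houston advance.
Runoff: Edmonton is ranked above Houston on 32 ballots, Houston above Edmonton on 35.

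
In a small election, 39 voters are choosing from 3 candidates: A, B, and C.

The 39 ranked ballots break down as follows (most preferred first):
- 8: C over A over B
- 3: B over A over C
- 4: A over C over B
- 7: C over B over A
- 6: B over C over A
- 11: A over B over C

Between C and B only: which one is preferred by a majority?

B

C is ranked above B on 19 ballots; B above C on 20.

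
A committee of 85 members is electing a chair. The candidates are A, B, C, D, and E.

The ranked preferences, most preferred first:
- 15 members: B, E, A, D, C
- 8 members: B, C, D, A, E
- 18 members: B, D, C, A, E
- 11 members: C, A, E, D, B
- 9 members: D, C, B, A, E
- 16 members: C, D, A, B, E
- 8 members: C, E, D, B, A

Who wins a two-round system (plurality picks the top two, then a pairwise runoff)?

Round 1 first-place votes: A 0, B 41, C 35, D 9, E 0. B and C advance.
Runoff: B is ranked above C on 41 ballots, C above B on 44.

C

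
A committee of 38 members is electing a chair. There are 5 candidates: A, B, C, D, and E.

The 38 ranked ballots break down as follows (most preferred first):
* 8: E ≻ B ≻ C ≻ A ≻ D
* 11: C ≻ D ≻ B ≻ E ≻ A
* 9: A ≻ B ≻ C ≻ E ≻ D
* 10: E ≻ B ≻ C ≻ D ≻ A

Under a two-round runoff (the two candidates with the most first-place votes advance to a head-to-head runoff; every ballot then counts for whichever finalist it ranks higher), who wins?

Round 1 first-place votes: A 9, B 0, C 11, D 0, E 18. E and C advance.
Runoff: E is ranked above C on 18 ballots, C above E on 20.

C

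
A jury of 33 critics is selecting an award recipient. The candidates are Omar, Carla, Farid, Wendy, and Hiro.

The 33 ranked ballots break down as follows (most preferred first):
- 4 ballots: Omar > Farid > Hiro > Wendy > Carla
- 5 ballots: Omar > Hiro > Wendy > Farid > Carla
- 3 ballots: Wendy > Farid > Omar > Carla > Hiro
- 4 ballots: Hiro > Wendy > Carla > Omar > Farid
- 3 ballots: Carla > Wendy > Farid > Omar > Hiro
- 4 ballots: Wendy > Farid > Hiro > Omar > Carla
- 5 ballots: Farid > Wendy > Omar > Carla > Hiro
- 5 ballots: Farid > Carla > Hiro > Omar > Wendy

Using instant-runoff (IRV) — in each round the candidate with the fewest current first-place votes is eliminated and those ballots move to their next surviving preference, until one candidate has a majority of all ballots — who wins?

Round 1: Omar 9, Carla 3, Farid 10, Wendy 7, Hiro 4. Carla eliminated.
Round 2: Omar 9, Farid 10, Wendy 10, Hiro 4. Hiro eliminated.
Round 3: Omar 9, Farid 10, Wendy 14. Omar eliminated.
Round 4: Farid 14, Wendy 19. Wendy has a majority (≥17).

Wendy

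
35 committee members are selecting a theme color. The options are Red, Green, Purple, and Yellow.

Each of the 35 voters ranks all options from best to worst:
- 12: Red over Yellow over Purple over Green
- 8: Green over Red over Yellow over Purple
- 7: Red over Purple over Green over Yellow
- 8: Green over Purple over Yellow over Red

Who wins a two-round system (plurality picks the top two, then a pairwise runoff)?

Red

Round 1 first-place votes: Red 19, Green 16, Purple 0, Yellow 0. Red and Green advance.
Runoff: Red is ranked above Green on 19 ballots, Green above Red on 16.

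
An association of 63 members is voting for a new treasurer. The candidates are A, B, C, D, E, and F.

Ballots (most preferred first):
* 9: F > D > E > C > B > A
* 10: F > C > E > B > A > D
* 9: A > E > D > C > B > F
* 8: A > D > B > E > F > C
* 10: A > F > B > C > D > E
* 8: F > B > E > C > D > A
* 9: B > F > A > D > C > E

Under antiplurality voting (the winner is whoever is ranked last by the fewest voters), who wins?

B

Last-place votes: A 17, B 0, C 8, D 10, E 19, F 9.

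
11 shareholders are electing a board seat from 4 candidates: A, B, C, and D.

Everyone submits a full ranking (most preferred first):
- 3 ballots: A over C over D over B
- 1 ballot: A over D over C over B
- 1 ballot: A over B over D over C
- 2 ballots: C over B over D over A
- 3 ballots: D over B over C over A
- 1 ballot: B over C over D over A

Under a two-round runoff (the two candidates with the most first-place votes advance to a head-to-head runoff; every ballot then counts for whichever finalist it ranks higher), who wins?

D

Round 1 first-place votes: A 5, B 1, C 2, D 3. A and D advance.
Runoff: A is ranked above D on 5 ballots, D above A on 6.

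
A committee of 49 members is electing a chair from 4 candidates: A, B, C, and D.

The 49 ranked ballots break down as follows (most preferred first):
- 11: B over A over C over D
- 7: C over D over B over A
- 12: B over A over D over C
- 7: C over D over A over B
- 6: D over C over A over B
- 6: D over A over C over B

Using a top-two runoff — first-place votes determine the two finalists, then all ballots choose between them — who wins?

Round 1 first-place votes: A 0, B 23, C 14, D 12. B and C advance.
Runoff: B is ranked above C on 23 ballots, C above B on 26.

C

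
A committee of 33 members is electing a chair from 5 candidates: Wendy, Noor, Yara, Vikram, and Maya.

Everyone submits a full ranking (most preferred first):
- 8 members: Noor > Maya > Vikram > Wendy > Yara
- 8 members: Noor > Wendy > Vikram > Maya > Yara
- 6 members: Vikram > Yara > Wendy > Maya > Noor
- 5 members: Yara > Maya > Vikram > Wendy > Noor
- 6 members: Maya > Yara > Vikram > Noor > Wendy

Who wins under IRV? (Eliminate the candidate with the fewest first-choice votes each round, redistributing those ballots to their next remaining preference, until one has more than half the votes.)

Round 1: Wendy 0, Noor 16, Yara 5, Vikram 6, Maya 6. Wendy eliminated.
Round 2: Noor 16, Yara 5, Vikram 6, Maya 6. Yara eliminated.
Round 3: Noor 16, Vikram 6, Maya 11. Vikram eliminated.
Round 4: Noor 16, Maya 17. Maya has a majority (≥17).

Maya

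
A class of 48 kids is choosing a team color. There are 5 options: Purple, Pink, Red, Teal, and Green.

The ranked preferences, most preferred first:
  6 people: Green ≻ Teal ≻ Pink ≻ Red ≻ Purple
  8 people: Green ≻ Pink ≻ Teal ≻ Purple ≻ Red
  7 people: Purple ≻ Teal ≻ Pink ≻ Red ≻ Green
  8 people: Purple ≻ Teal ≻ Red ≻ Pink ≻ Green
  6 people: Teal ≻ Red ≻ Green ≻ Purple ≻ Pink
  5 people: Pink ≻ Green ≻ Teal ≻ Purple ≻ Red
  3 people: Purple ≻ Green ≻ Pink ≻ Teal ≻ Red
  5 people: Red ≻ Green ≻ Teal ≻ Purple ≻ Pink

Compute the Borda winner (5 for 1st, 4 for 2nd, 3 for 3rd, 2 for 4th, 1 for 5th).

Purple: 6×1 + 8×2 + 7×5 + 8×5 + 6×2 + 5×2 + 3×5 + 5×2 = 144
Pink: 6×3 + 8×4 + 7×3 + 8×2 + 6×1 + 5×5 + 3×3 + 5×1 = 132
Red: 6×2 + 8×1 + 7×2 + 8×3 + 6×4 + 5×1 + 3×1 + 5×5 = 115
Teal: 6×4 + 8×3 + 7×4 + 8×4 + 6×5 + 5×3 + 3×2 + 5×3 = 174
Green: 6×5 + 8×5 + 7×1 + 8×1 + 6×3 + 5×4 + 3×4 + 5×4 = 155

Teal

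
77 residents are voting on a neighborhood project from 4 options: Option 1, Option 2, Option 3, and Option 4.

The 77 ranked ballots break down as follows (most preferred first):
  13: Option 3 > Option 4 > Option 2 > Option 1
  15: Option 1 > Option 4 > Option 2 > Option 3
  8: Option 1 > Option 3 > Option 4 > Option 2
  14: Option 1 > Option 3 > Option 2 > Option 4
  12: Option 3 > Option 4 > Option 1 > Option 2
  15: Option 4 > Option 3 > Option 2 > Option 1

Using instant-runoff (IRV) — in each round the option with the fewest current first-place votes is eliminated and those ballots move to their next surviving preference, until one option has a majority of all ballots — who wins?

Option 3

Round 1: Option 1 37, Option 2 0, Option 3 25, Option 4 15. Option 2 eliminated.
Round 2: Option 1 37, Option 3 25, Option 4 15. Option 4 eliminated.
Round 3: Option 1 37, Option 3 40. Option 3 has a majority (≥39).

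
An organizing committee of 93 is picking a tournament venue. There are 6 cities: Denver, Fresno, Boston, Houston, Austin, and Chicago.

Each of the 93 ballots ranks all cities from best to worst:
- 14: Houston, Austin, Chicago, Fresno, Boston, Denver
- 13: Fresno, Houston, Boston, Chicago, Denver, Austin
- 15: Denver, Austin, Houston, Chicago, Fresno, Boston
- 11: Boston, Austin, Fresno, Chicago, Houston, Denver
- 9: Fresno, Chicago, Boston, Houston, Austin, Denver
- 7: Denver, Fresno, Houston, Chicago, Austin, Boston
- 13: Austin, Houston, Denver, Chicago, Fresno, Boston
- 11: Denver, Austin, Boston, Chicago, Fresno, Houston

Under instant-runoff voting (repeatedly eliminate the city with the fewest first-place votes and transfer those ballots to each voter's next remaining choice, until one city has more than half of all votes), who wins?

Austin

Round 1: Denver 33, Fresno 22, Boston 11, Houston 14, Austin 13, Chicago 0. Chicago eliminated.
Round 2: Denver 33, Fresno 22, Boston 11, Houston 14, Austin 13. Boston eliminated.
Round 3: Denver 33, Fresno 22, Houston 14, Austin 24. Houston eliminated.
Round 4: Denver 33, Fresno 22, Austin 38. Fresno eliminated.
Round 5: Denver 46, Austin 47. Austin has a majority (≥47).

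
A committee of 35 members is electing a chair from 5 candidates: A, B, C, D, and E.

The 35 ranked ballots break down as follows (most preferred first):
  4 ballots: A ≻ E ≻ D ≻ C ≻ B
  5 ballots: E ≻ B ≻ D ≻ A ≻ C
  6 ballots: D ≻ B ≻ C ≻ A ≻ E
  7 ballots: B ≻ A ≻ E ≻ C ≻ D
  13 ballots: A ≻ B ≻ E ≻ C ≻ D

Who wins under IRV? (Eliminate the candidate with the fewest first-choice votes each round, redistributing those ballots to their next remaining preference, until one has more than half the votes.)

B

Round 1: A 17, B 7, C 0, D 6, E 5. C eliminated.
Round 2: A 17, B 7, D 6, E 5. E eliminated.
Round 3: A 17, B 12, D 6. D eliminated.
Round 4: A 17, B 18. B has a majority (≥18).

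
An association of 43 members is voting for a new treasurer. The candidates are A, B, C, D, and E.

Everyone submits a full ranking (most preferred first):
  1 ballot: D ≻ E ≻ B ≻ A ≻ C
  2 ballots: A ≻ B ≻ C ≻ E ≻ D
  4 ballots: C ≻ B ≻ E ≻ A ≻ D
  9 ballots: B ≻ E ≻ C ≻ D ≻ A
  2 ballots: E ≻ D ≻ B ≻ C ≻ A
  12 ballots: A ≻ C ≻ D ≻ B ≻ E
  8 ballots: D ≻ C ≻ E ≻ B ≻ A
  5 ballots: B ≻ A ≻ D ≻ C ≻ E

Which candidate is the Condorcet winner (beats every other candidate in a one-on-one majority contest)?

C

C vs A: 23–20
C vs B: 24–19
C vs D: 27–16
C vs E: 31–12
C beats every other candidate.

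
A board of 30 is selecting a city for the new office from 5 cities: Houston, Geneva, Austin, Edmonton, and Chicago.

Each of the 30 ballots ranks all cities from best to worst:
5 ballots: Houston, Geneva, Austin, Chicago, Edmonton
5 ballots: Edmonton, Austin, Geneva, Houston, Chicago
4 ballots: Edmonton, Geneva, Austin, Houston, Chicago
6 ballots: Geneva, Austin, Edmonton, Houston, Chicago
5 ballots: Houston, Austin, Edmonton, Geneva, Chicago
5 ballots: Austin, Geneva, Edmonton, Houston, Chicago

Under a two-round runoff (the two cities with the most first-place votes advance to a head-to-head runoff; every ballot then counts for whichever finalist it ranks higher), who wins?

Round 1 first-place votes: Houston 10, Geneva 6, Austin 5, Edmonton 9, Chicago 0. Houston and Edmonton advance.
Runoff: Houston is ranked above Edmonton on 10 ballots, Edmonton above Houston on 20.

Edmonton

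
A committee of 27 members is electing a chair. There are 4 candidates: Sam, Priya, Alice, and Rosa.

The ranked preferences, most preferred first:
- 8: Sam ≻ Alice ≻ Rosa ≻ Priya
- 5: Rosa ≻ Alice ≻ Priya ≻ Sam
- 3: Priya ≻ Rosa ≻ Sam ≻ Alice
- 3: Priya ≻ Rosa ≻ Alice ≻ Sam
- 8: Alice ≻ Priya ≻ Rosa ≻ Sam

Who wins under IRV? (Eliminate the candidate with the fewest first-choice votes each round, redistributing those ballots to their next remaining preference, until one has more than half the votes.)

Round 1: Sam 8, Priya 6, Alice 8, Rosa 5. Rosa eliminated.
Round 2: Sam 8, Priya 6, Alice 13. Priya eliminated.
Round 3: Sam 11, Alice 16. Alice has a majority (≥14).

Alice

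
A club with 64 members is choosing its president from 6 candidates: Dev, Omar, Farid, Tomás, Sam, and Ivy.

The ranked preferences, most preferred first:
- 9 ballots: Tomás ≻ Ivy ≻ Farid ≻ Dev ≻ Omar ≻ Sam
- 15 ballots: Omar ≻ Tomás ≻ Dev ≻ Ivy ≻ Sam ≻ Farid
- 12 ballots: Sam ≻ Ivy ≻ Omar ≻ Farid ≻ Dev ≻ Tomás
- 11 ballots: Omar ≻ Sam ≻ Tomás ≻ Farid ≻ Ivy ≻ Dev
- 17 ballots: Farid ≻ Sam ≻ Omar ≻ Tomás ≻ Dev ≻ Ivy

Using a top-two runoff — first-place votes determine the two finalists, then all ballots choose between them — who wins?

Round 1 first-place votes: Dev 0, Omar 26, Farid 17, Tomás 9, Sam 12, Ivy 0. Omar and Farid advance.
Runoff: Omar is ranked above Farid on 38 ballots, Farid above Omar on 26.

Omar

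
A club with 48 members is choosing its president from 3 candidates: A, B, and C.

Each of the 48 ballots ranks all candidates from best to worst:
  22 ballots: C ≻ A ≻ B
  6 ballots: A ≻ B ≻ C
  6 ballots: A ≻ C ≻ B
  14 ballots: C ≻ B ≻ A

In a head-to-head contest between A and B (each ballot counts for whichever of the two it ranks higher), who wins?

A is ranked above B on 34 ballots; B above A on 14.

A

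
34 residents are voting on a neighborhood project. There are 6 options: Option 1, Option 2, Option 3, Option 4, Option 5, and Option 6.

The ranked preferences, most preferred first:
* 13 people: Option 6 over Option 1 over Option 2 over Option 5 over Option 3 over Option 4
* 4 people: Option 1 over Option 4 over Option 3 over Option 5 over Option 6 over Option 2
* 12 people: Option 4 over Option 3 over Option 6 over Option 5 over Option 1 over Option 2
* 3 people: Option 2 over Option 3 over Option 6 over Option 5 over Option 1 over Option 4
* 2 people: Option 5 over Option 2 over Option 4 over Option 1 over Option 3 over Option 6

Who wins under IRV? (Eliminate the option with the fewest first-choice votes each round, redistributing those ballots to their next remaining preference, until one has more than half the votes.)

Round 1: Option 1 4, Option 2 3, Option 3 0, Option 4 12, Option 5 2, Option 6 13. Option 3 eliminated.
Round 2: Option 1 4, Option 2 3, Option 4 12, Option 5 2, Option 6 13. Option 5 eliminated.
Round 3: Option 1 4, Option 2 5, Option 4 12, Option 6 13. Option 1 eliminated.
Round 4: Option 2 5, Option 4 16, Option 6 13. Option 2 eliminated.
Round 5: Option 4 18, Option 6 16. Option 4 has a majority (≥18).

Option 4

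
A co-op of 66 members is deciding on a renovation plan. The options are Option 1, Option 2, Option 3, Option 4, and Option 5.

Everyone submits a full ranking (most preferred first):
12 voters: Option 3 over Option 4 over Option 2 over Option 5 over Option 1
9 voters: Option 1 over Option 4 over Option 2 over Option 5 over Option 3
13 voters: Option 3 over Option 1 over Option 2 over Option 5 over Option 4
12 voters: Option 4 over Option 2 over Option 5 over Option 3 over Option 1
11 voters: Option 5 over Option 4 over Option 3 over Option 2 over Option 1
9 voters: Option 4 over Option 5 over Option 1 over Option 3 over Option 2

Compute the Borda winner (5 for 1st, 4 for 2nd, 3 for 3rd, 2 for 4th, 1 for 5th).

Option 1: 12×1 + 9×5 + 13×4 + 12×1 + 11×1 + 9×3 = 159
Option 2: 12×3 + 9×3 + 13×3 + 12×4 + 11×2 + 9×1 = 181
Option 3: 12×5 + 9×1 + 13×5 + 12×2 + 11×3 + 9×2 = 209
Option 4: 12×4 + 9×4 + 13×1 + 12×5 + 11×4 + 9×5 = 246
Option 5: 12×2 + 9×2 + 13×2 + 12×3 + 11×5 + 9×4 = 195

Option 4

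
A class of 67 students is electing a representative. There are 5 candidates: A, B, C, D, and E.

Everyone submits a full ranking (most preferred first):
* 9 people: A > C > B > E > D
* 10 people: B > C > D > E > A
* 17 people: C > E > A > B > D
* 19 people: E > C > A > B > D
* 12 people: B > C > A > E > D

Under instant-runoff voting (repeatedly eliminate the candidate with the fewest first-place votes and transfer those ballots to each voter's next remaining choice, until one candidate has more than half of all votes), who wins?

C

Round 1: A 9, B 22, C 17, D 0, E 19. D eliminated.
Round 2: A 9, B 22, C 17, E 19. A eliminated.
Round 3: B 22, C 26, E 19. E eliminated.
Round 4: B 22, C 45. C has a majority (≥34).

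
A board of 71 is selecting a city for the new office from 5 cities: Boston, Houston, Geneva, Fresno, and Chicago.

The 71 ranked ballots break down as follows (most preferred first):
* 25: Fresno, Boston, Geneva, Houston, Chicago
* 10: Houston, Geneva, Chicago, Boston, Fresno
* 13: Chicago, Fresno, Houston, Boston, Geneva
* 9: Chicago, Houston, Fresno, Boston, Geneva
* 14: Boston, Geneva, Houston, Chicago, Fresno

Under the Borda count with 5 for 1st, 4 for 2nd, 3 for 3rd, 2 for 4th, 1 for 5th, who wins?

Boston: 25×4 + 10×2 + 13×2 + 9×2 + 14×5 = 234
Houston: 25×2 + 10×5 + 13×3 + 9×4 + 14×3 = 217
Geneva: 25×3 + 10×4 + 13×1 + 9×1 + 14×4 = 193
Fresno: 25×5 + 10×1 + 13×4 + 9×3 + 14×1 = 228
Chicago: 25×1 + 10×3 + 13×5 + 9×5 + 14×2 = 193

Boston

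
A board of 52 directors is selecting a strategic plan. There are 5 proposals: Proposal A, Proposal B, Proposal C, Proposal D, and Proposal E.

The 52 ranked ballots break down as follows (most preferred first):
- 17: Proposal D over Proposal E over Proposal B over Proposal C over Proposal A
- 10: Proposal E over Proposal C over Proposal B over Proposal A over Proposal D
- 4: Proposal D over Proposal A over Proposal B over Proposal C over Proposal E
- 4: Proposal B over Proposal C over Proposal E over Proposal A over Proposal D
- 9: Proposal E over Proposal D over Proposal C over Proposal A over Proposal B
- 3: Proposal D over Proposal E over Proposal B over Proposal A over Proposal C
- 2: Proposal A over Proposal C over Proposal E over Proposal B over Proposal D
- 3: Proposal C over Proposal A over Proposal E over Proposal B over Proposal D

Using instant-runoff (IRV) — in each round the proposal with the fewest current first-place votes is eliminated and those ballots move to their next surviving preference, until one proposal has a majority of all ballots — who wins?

Round 1: Proposal A 2, Proposal B 4, Proposal C 3, Proposal D 24, Proposal E 19. Proposal A eliminated.
Round 2: Proposal B 4, Proposal C 5, Proposal D 24, Proposal E 19. Proposal B eliminated.
Round 3: Proposal C 9, Proposal D 24, Proposal E 19. Proposal C eliminated.
Round 4: Proposal D 24, Proposal E 28. Proposal E has a majority (≥27).

Proposal E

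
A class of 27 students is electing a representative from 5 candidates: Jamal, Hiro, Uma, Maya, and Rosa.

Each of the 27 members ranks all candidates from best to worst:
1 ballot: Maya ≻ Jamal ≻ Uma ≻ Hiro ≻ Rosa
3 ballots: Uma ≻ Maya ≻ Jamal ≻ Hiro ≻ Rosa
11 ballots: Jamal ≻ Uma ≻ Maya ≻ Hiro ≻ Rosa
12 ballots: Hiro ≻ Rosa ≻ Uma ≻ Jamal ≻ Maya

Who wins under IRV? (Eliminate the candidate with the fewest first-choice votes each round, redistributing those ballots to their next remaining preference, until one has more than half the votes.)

Round 1: Jamal 11, Hiro 12, Uma 3, Maya 1, Rosa 0. Rosa eliminated.
Round 2: Jamal 11, Hiro 12, Uma 3, Maya 1. Maya eliminated.
Round 3: Jamal 12, Hiro 12, Uma 3. Uma eliminated.
Round 4: Jamal 15, Hiro 12. Jamal has a majority (≥14).

Jamal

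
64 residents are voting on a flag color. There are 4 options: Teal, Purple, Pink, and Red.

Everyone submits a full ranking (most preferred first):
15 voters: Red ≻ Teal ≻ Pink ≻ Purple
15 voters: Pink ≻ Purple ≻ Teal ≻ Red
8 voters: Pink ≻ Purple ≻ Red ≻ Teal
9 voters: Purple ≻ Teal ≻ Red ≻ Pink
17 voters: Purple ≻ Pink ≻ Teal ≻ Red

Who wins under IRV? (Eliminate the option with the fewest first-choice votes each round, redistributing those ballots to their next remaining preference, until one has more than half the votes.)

Pink

Round 1: Teal 0, Purple 26, Pink 23, Red 15. Teal eliminated.
Round 2: Purple 26, Pink 23, Red 15. Red eliminated.
Round 3: Purple 26, Pink 38. Pink has a majority (≥33).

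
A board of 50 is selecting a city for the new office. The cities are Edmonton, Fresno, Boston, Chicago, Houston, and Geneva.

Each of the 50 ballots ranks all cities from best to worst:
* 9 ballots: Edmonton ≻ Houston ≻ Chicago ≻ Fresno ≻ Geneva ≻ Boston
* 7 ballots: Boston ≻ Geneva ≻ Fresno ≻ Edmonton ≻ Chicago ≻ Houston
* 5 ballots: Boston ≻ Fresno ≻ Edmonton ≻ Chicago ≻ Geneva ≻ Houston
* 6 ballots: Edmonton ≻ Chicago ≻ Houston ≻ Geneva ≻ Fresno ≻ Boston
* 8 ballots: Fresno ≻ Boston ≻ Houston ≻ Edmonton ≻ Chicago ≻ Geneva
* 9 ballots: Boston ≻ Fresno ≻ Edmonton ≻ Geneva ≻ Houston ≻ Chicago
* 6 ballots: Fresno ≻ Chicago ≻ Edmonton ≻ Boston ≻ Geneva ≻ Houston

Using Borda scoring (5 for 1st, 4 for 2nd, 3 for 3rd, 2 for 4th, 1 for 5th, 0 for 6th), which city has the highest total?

Fresno

Edmonton: 9×5 + 7×2 + 5×3 + 6×5 + 8×2 + 9×3 + 6×3 = 165
Fresno: 9×2 + 7×3 + 5×4 + 6×1 + 8×5 + 9×4 + 6×5 = 171
Boston: 9×0 + 7×5 + 5×5 + 6×0 + 8×4 + 9×5 + 6×2 = 149
Chicago: 9×3 + 7×1 + 5×2 + 6×4 + 8×1 + 9×0 + 6×4 = 100
Houston: 9×4 + 7×0 + 5×0 + 6×3 + 8×3 + 9×1 + 6×0 = 87
Geneva: 9×1 + 7×4 + 5×1 + 6×2 + 8×0 + 9×2 + 6×1 = 78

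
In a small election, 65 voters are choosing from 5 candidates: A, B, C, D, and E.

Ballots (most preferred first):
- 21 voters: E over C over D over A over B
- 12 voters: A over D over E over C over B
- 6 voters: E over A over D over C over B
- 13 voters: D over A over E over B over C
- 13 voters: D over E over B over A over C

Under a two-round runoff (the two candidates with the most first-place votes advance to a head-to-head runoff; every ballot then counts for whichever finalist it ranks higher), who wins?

D

Round 1 first-place votes: A 12, B 0, C 0, D 26, E 27. E and D advance.
Runoff: E is ranked above D on 27 ballots, D above E on 38.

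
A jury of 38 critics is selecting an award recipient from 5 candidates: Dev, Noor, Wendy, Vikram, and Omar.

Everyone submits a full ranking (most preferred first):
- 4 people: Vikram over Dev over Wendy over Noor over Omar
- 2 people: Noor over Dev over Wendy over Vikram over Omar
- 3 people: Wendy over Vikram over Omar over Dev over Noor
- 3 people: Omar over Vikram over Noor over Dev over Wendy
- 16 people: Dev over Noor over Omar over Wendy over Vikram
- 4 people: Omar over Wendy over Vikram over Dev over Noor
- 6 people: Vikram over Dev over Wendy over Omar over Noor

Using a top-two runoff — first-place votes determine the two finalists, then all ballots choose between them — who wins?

Round 1 first-place votes: Dev 16, Noor 2, Wendy 3, Vikram 10, Omar 7. Dev and Vikram advance.
Runoff: Dev is ranked above Vikram on 18 ballots, Vikram above Dev on 20.

Vikram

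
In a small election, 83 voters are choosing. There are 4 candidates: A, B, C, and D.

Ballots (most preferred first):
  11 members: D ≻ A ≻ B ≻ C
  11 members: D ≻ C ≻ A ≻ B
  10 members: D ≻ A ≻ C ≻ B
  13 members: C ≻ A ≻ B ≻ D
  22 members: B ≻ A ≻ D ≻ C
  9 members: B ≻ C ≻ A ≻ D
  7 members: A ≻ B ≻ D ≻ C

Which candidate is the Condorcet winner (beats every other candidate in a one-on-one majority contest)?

A

A vs B: 52–31
A vs C: 50–33
A vs D: 51–32
A beats every other candidate.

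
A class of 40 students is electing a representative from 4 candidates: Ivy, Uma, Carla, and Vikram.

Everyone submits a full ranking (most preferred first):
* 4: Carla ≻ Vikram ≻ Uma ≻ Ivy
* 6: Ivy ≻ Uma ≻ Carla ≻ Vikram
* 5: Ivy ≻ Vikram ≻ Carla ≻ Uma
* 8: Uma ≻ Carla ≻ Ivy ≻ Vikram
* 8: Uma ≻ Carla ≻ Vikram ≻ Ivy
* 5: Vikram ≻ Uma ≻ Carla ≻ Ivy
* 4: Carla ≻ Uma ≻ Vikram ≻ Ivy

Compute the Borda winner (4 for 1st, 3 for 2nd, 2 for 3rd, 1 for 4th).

Ivy: 4×1 + 6×4 + 5×4 + 8×2 + 8×1 + 5×1 + 4×1 = 81
Uma: 4×2 + 6×3 + 5×1 + 8×4 + 8×4 + 5×3 + 4×3 = 122
Carla: 4×4 + 6×2 + 5×2 + 8×3 + 8×3 + 5×2 + 4×4 = 112
Vikram: 4×3 + 6×1 + 5×3 + 8×1 + 8×2 + 5×4 + 4×2 = 85

Uma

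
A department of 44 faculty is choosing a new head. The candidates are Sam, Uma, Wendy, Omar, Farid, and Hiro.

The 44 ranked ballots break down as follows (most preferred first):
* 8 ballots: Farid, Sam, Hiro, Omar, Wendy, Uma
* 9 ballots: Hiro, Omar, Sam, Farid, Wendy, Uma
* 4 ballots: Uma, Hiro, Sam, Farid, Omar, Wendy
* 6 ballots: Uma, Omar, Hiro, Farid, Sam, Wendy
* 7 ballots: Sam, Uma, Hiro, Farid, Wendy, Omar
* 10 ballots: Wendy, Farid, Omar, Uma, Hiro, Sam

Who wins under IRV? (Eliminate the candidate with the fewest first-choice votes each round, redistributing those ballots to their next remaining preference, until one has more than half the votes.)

Uma

Round 1: Sam 7, Uma 10, Wendy 10, Omar 0, Farid 8, Hiro 9. Omar eliminated.
Round 2: Sam 7, Uma 10, Wendy 10, Farid 8, Hiro 9. Sam eliminated.
Round 3: Uma 17, Wendy 10, Farid 8, Hiro 9. Farid eliminated.
Round 4: Uma 17, Wendy 10, Hiro 17. Wendy eliminated.
Round 5: Uma 27, Hiro 17. Uma has a majority (≥23).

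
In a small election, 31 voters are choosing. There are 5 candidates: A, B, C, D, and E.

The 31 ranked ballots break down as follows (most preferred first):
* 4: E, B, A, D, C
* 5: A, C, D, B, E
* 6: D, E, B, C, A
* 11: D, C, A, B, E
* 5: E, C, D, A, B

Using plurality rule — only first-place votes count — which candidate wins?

D

First-place votes: A 5, B 0, C 0, D 17, E 9.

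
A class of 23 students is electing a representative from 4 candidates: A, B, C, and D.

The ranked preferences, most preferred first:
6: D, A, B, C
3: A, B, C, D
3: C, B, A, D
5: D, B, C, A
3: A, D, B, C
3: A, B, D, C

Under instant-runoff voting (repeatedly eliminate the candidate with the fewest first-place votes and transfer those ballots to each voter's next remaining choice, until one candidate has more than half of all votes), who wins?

A

Round 1: A 9, B 0, C 3, D 11. B eliminated.
Round 2: A 9, C 3, D 11. C eliminated.
Round 3: A 12, D 11. A has a majority (≥12).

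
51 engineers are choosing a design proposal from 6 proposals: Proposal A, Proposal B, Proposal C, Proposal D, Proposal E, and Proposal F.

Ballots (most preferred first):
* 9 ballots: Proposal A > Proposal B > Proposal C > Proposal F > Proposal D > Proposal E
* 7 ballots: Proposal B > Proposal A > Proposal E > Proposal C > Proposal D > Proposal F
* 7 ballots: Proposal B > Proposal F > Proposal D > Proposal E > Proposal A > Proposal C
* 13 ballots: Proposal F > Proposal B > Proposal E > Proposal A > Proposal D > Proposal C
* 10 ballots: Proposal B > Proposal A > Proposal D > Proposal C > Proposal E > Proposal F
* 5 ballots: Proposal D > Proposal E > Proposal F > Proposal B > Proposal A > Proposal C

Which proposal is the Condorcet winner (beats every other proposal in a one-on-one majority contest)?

Proposal B

Proposal B vs Proposal A: 42–9
Proposal B vs Proposal C: 51–0
Proposal B vs Proposal D: 46–5
Proposal B vs Proposal E: 46–5
Proposal B vs Proposal F: 33–18
Proposal B beats every other proposal.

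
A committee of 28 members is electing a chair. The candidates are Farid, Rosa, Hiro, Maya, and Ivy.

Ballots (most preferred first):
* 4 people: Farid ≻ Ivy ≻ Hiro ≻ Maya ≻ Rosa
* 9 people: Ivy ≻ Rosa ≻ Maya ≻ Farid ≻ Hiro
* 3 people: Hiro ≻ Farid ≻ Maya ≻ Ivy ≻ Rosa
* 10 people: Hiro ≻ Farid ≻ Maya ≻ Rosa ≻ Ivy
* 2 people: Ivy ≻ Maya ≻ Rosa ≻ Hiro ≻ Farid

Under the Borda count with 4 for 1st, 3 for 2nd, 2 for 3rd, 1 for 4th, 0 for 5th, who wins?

Farid: 4×4 + 9×1 + 3×3 + 10×3 + 2×0 = 64
Rosa: 4×0 + 9×3 + 3×0 + 10×1 + 2×2 = 41
Hiro: 4×2 + 9×0 + 3×4 + 10×4 + 2×1 = 62
Maya: 4×1 + 9×2 + 3×2 + 10×2 + 2×3 = 54
Ivy: 4×3 + 9×4 + 3×1 + 10×0 + 2×4 = 59

Farid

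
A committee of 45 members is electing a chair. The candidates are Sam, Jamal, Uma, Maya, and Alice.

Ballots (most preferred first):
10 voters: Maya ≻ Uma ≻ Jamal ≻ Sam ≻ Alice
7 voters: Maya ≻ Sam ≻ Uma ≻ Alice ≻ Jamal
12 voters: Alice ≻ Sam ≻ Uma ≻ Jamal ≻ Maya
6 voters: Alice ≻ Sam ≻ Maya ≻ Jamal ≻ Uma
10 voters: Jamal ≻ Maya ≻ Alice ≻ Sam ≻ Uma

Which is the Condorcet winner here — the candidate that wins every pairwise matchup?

Maya

Maya vs Sam: 27–18
Maya vs Jamal: 23–22
Maya vs Uma: 33–12
Maya vs Alice: 27–18
Maya beats every other candidate.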